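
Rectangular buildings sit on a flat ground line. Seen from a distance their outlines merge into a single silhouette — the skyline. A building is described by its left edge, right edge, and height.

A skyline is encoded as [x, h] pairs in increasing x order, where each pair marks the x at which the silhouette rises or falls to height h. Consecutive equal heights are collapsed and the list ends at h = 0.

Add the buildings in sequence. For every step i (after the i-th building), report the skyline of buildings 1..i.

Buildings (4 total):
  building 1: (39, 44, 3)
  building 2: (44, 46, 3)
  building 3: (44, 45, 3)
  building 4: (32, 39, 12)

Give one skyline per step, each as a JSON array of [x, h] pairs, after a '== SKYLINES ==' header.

== SKYLINES ==
[[39,3],[44,0]]
[[39,3],[46,0]]
[[39,3],[46,0]]
[[32,12],[39,3],[46,0]]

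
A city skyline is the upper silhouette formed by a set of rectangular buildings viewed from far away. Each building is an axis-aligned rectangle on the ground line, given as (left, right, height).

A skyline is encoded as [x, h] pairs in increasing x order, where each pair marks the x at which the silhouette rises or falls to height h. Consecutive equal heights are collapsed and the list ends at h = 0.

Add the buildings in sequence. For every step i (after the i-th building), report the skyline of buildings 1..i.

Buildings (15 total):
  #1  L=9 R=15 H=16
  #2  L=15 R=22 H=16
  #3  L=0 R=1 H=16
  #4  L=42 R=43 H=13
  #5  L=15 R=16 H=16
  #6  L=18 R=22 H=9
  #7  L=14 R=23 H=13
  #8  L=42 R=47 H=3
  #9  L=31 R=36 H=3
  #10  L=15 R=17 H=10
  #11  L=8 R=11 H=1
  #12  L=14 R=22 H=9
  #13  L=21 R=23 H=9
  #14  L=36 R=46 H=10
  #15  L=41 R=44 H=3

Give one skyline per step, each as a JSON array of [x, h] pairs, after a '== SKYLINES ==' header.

== SKYLINES ==
[[9,16],[15,0]]
[[9,16],[22,0]]
[[0,16],[1,0],[9,16],[22,0]]
[[0,16],[1,0],[9,16],[22,0],[42,13],[43,0]]
[[0,16],[1,0],[9,16],[22,0],[42,13],[43,0]]
[[0,16],[1,0],[9,16],[22,0],[42,13],[43,0]]
[[0,16],[1,0],[9,16],[22,13],[23,0],[42,13],[43,0]]
[[0,16],[1,0],[9,16],[22,13],[23,0],[42,13],[43,3],[47,0]]
[[0,16],[1,0],[9,16],[22,13],[23,0],[31,3],[36,0],[42,13],[43,3],[47,0]]
[[0,16],[1,0],[9,16],[22,13],[23,0],[31,3],[36,0],[42,13],[43,3],[47,0]]
[[0,16],[1,0],[8,1],[9,16],[22,13],[23,0],[31,3],[36,0],[42,13],[43,3],[47,0]]
[[0,16],[1,0],[8,1],[9,16],[22,13],[23,0],[31,3],[36,0],[42,13],[43,3],[47,0]]
[[0,16],[1,0],[8,1],[9,16],[22,13],[23,0],[31,3],[36,0],[42,13],[43,3],[47,0]]
[[0,16],[1,0],[8,1],[9,16],[22,13],[23,0],[31,3],[36,10],[42,13],[43,10],[46,3],[47,0]]
[[0,16],[1,0],[8,1],[9,16],[22,13],[23,0],[31,3],[36,10],[42,13],[43,10],[46,3],[47,0]]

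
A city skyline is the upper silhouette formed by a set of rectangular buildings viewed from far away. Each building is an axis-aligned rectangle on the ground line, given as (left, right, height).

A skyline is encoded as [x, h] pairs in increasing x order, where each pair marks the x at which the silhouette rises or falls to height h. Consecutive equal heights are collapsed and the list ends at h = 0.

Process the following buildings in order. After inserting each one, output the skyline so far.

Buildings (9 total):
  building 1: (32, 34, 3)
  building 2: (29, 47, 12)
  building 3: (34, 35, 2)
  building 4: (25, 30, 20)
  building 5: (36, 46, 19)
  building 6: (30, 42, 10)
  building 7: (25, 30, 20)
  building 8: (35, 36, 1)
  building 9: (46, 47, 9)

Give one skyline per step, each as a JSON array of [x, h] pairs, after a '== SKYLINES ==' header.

== SKYLINES ==
[[32,3],[34,0]]
[[29,12],[47,0]]
[[29,12],[47,0]]
[[25,20],[30,12],[47,0]]
[[25,20],[30,12],[36,19],[46,12],[47,0]]
[[25,20],[30,12],[36,19],[46,12],[47,0]]
[[25,20],[30,12],[36,19],[46,12],[47,0]]
[[25,20],[30,12],[36,19],[46,12],[47,0]]
[[25,20],[30,12],[36,19],[46,12],[47,0]]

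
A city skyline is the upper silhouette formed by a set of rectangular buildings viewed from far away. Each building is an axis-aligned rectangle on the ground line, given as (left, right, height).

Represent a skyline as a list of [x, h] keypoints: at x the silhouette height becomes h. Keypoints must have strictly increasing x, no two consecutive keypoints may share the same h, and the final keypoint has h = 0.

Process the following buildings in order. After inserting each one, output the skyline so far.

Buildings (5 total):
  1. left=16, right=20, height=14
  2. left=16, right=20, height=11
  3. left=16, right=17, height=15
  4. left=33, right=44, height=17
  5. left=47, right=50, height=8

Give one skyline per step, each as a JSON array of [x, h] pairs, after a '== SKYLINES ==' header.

== SKYLINES ==
[[16,14],[20,0]]
[[16,14],[20,0]]
[[16,15],[17,14],[20,0]]
[[16,15],[17,14],[20,0],[33,17],[44,0]]
[[16,15],[17,14],[20,0],[33,17],[44,0],[47,8],[50,0]]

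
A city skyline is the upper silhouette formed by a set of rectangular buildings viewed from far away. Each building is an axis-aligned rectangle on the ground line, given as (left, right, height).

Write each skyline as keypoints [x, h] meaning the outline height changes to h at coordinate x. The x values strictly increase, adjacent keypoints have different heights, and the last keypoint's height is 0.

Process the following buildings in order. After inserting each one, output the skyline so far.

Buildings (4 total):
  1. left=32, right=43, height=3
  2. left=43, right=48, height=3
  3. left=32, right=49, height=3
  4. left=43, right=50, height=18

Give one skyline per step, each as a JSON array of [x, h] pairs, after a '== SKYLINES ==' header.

== SKYLINES ==
[[32,3],[43,0]]
[[32,3],[48,0]]
[[32,3],[49,0]]
[[32,3],[43,18],[50,0]]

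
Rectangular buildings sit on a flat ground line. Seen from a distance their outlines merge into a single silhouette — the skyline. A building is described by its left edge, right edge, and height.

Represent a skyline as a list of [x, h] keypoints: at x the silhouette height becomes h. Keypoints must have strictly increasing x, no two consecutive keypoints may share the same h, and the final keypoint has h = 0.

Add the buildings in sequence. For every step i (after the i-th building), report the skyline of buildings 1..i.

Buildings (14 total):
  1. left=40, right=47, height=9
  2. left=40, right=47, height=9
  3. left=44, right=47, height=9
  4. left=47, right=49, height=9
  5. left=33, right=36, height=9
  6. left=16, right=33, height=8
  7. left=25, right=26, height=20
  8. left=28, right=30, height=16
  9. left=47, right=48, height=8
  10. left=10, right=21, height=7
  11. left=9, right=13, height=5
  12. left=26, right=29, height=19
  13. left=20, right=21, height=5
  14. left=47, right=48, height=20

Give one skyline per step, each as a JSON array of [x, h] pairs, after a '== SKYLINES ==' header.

== SKYLINES ==
[[40,9],[47,0]]
[[40,9],[47,0]]
[[40,9],[47,0]]
[[40,9],[49,0]]
[[33,9],[36,0],[40,9],[49,0]]
[[16,8],[33,9],[36,0],[40,9],[49,0]]
[[16,8],[25,20],[26,8],[33,9],[36,0],[40,9],[49,0]]
[[16,8],[25,20],[26,8],[28,16],[30,8],[33,9],[36,0],[40,9],[49,0]]
[[16,8],[25,20],[26,8],[28,16],[30,8],[33,9],[36,0],[40,9],[49,0]]
[[10,7],[16,8],[25,20],[26,8],[28,16],[30,8],[33,9],[36,0],[40,9],[49,0]]
[[9,5],[10,7],[16,8],[25,20],[26,8],[28,16],[30,8],[33,9],[36,0],[40,9],[49,0]]
[[9,5],[10,7],[16,8],[25,20],[26,19],[29,16],[30,8],[33,9],[36,0],[40,9],[49,0]]
[[9,5],[10,7],[16,8],[25,20],[26,19],[29,16],[30,8],[33,9],[36,0],[40,9],[49,0]]
[[9,5],[10,7],[16,8],[25,20],[26,19],[29,16],[30,8],[33,9],[36,0],[40,9],[47,20],[48,9],[49,0]]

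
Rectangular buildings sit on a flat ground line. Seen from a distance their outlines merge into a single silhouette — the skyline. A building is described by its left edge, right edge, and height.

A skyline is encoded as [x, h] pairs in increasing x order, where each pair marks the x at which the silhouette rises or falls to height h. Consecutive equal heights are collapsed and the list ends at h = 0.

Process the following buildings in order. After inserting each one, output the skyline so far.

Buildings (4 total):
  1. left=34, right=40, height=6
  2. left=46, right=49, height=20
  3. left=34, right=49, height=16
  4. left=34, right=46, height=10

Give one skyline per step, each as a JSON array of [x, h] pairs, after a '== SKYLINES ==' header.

== SKYLINES ==
[[34,6],[40,0]]
[[34,6],[40,0],[46,20],[49,0]]
[[34,16],[46,20],[49,0]]
[[34,16],[46,20],[49,0]]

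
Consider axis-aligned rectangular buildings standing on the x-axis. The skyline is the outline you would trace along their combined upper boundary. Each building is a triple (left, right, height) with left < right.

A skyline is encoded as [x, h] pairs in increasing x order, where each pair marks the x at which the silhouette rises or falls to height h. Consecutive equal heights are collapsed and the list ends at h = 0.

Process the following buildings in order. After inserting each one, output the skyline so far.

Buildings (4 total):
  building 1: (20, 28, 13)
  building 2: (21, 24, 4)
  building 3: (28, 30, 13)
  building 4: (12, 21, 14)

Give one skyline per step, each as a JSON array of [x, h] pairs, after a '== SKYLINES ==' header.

== SKYLINES ==
[[20,13],[28,0]]
[[20,13],[28,0]]
[[20,13],[30,0]]
[[12,14],[21,13],[30,0]]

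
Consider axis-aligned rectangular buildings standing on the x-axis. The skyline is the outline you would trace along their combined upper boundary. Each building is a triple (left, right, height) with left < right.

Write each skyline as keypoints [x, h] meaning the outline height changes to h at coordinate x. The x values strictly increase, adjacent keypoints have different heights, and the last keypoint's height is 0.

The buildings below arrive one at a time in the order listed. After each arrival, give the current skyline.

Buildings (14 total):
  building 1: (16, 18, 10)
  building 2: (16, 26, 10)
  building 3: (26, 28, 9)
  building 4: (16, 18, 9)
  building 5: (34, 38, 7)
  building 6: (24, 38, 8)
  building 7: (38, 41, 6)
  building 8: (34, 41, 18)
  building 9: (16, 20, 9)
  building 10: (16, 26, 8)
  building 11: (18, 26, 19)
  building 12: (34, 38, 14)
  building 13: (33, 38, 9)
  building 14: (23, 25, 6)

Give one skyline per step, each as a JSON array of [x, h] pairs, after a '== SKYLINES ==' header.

== SKYLINES ==
[[16,10],[18,0]]
[[16,10],[26,0]]
[[16,10],[26,9],[28,0]]
[[16,10],[26,9],[28,0]]
[[16,10],[26,9],[28,0],[34,7],[38,0]]
[[16,10],[26,9],[28,8],[38,0]]
[[16,10],[26,9],[28,8],[38,6],[41,0]]
[[16,10],[26,9],[28,8],[34,18],[41,0]]
[[16,10],[26,9],[28,8],[34,18],[41,0]]
[[16,10],[26,9],[28,8],[34,18],[41,0]]
[[16,10],[18,19],[26,9],[28,8],[34,18],[41,0]]
[[16,10],[18,19],[26,9],[28,8],[34,18],[41,0]]
[[16,10],[18,19],[26,9],[28,8],[33,9],[34,18],[41,0]]
[[16,10],[18,19],[26,9],[28,8],[33,9],[34,18],[41,0]]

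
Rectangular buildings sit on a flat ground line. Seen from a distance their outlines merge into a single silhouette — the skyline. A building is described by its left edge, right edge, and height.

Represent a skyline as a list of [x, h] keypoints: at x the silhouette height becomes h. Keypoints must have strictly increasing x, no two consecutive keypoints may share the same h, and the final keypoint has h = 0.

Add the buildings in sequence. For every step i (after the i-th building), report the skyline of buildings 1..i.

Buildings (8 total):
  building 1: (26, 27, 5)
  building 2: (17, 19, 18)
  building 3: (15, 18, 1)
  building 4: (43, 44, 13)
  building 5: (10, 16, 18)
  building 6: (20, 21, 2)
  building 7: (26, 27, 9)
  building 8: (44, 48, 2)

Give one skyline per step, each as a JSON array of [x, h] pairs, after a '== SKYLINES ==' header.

== SKYLINES ==
[[26,5],[27,0]]
[[17,18],[19,0],[26,5],[27,0]]
[[15,1],[17,18],[19,0],[26,5],[27,0]]
[[15,1],[17,18],[19,0],[26,5],[27,0],[43,13],[44,0]]
[[10,18],[16,1],[17,18],[19,0],[26,5],[27,0],[43,13],[44,0]]
[[10,18],[16,1],[17,18],[19,0],[20,2],[21,0],[26,5],[27,0],[43,13],[44,0]]
[[10,18],[16,1],[17,18],[19,0],[20,2],[21,0],[26,9],[27,0],[43,13],[44,0]]
[[10,18],[16,1],[17,18],[19,0],[20,2],[21,0],[26,9],[27,0],[43,13],[44,2],[48,0]]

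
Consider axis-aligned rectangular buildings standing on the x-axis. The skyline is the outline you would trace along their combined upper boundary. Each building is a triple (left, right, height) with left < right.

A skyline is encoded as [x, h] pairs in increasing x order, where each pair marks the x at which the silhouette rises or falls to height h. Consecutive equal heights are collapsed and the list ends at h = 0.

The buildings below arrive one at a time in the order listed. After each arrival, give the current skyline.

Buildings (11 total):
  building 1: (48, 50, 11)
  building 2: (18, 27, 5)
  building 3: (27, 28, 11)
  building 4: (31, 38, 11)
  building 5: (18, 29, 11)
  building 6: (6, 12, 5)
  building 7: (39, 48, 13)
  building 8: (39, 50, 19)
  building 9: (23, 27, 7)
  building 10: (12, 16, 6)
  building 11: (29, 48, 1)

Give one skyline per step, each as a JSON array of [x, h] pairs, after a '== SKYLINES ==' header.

== SKYLINES ==
[[48,11],[50,0]]
[[18,5],[27,0],[48,11],[50,0]]
[[18,5],[27,11],[28,0],[48,11],[50,0]]
[[18,5],[27,11],[28,0],[31,11],[38,0],[48,11],[50,0]]
[[18,11],[29,0],[31,11],[38,0],[48,11],[50,0]]
[[6,5],[12,0],[18,11],[29,0],[31,11],[38,0],[48,11],[50,0]]
[[6,5],[12,0],[18,11],[29,0],[31,11],[38,0],[39,13],[48,11],[50,0]]
[[6,5],[12,0],[18,11],[29,0],[31,11],[38,0],[39,19],[50,0]]
[[6,5],[12,0],[18,11],[29,0],[31,11],[38,0],[39,19],[50,0]]
[[6,5],[12,6],[16,0],[18,11],[29,0],[31,11],[38,0],[39,19],[50,0]]
[[6,5],[12,6],[16,0],[18,11],[29,1],[31,11],[38,1],[39,19],[50,0]]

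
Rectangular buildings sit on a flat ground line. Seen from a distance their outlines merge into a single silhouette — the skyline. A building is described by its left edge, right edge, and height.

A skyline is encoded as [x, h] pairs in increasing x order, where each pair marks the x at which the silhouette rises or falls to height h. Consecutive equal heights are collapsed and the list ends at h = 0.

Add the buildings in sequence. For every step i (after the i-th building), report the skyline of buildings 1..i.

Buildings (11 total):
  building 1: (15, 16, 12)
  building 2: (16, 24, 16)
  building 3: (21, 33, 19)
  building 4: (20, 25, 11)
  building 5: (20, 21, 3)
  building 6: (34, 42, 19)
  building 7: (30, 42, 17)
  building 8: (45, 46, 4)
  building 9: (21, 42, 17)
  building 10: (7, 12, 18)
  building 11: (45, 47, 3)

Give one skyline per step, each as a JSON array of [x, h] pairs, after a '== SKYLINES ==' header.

== SKYLINES ==
[[15,12],[16,0]]
[[15,12],[16,16],[24,0]]
[[15,12],[16,16],[21,19],[33,0]]
[[15,12],[16,16],[21,19],[33,0]]
[[15,12],[16,16],[21,19],[33,0]]
[[15,12],[16,16],[21,19],[33,0],[34,19],[42,0]]
[[15,12],[16,16],[21,19],[33,17],[34,19],[42,0]]
[[15,12],[16,16],[21,19],[33,17],[34,19],[42,0],[45,4],[46,0]]
[[15,12],[16,16],[21,19],[33,17],[34,19],[42,0],[45,4],[46,0]]
[[7,18],[12,0],[15,12],[16,16],[21,19],[33,17],[34,19],[42,0],[45,4],[46,0]]
[[7,18],[12,0],[15,12],[16,16],[21,19],[33,17],[34,19],[42,0],[45,4],[46,3],[47,0]]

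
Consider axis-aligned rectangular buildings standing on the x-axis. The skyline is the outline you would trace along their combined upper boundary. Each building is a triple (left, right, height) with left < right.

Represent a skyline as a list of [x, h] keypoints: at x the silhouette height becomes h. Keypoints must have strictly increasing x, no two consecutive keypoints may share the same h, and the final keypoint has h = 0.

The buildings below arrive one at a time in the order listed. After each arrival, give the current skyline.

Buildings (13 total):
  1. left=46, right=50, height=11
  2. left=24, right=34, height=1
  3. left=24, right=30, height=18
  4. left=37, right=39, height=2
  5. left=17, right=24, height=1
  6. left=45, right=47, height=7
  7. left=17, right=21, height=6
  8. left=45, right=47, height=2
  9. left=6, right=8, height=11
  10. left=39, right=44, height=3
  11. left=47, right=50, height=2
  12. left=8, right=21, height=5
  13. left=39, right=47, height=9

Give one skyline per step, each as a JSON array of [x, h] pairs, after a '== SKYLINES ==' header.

== SKYLINES ==
[[46,11],[50,0]]
[[24,1],[34,0],[46,11],[50,0]]
[[24,18],[30,1],[34,0],[46,11],[50,0]]
[[24,18],[30,1],[34,0],[37,2],[39,0],[46,11],[50,0]]
[[17,1],[24,18],[30,1],[34,0],[37,2],[39,0],[46,11],[50,0]]
[[17,1],[24,18],[30,1],[34,0],[37,2],[39,0],[45,7],[46,11],[50,0]]
[[17,6],[21,1],[24,18],[30,1],[34,0],[37,2],[39,0],[45,7],[46,11],[50,0]]
[[17,6],[21,1],[24,18],[30,1],[34,0],[37,2],[39,0],[45,7],[46,11],[50,0]]
[[6,11],[8,0],[17,6],[21,1],[24,18],[30,1],[34,0],[37,2],[39,0],[45,7],[46,11],[50,0]]
[[6,11],[8,0],[17,6],[21,1],[24,18],[30,1],[34,0],[37,2],[39,3],[44,0],[45,7],[46,11],[50,0]]
[[6,11],[8,0],[17,6],[21,1],[24,18],[30,1],[34,0],[37,2],[39,3],[44,0],[45,7],[46,11],[50,0]]
[[6,11],[8,5],[17,6],[21,1],[24,18],[30,1],[34,0],[37,2],[39,3],[44,0],[45,7],[46,11],[50,0]]
[[6,11],[8,5],[17,6],[21,1],[24,18],[30,1],[34,0],[37,2],[39,9],[46,11],[50,0]]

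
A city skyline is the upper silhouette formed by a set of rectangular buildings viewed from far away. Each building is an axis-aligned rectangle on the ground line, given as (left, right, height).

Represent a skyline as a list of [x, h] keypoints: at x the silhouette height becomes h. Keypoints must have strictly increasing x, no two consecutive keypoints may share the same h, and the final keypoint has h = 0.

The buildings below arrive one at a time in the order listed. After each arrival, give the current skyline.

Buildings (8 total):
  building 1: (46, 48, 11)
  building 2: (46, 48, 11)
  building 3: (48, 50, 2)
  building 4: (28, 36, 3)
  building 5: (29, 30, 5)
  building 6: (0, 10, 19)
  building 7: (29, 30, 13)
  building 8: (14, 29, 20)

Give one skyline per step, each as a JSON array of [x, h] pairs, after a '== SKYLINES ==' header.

== SKYLINES ==
[[46,11],[48,0]]
[[46,11],[48,0]]
[[46,11],[48,2],[50,0]]
[[28,3],[36,0],[46,11],[48,2],[50,0]]
[[28,3],[29,5],[30,3],[36,0],[46,11],[48,2],[50,0]]
[[0,19],[10,0],[28,3],[29,5],[30,3],[36,0],[46,11],[48,2],[50,0]]
[[0,19],[10,0],[28,3],[29,13],[30,3],[36,0],[46,11],[48,2],[50,0]]
[[0,19],[10,0],[14,20],[29,13],[30,3],[36,0],[46,11],[48,2],[50,0]]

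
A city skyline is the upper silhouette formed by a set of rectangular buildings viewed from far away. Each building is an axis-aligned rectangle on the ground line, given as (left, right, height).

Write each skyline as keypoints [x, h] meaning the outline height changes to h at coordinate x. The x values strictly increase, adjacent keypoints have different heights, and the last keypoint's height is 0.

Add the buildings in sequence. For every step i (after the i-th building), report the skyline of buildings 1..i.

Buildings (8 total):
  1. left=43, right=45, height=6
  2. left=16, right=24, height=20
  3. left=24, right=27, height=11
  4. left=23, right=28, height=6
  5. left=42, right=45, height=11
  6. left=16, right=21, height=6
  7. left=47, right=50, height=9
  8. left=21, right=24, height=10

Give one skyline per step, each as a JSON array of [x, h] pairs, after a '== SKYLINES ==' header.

== SKYLINES ==
[[43,6],[45,0]]
[[16,20],[24,0],[43,6],[45,0]]
[[16,20],[24,11],[27,0],[43,6],[45,0]]
[[16,20],[24,11],[27,6],[28,0],[43,6],[45,0]]
[[16,20],[24,11],[27,6],[28,0],[42,11],[45,0]]
[[16,20],[24,11],[27,6],[28,0],[42,11],[45,0]]
[[16,20],[24,11],[27,6],[28,0],[42,11],[45,0],[47,9],[50,0]]
[[16,20],[24,11],[27,6],[28,0],[42,11],[45,0],[47,9],[50,0]]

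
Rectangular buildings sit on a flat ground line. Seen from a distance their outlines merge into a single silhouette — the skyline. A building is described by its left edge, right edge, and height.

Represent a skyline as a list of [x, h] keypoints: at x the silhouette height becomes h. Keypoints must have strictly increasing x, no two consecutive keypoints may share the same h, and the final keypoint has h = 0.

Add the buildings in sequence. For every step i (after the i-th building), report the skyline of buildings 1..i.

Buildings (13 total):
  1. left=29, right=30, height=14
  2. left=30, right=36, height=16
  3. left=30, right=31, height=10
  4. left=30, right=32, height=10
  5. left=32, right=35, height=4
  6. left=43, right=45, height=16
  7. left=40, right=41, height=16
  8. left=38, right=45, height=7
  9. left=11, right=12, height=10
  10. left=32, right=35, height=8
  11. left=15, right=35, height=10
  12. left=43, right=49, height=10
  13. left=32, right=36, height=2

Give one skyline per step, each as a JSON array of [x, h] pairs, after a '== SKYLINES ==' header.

== SKYLINES ==
[[29,14],[30,0]]
[[29,14],[30,16],[36,0]]
[[29,14],[30,16],[36,0]]
[[29,14],[30,16],[36,0]]
[[29,14],[30,16],[36,0]]
[[29,14],[30,16],[36,0],[43,16],[45,0]]
[[29,14],[30,16],[36,0],[40,16],[41,0],[43,16],[45,0]]
[[29,14],[30,16],[36,0],[38,7],[40,16],[41,7],[43,16],[45,0]]
[[11,10],[12,0],[29,14],[30,16],[36,0],[38,7],[40,16],[41,7],[43,16],[45,0]]
[[11,10],[12,0],[29,14],[30,16],[36,0],[38,7],[40,16],[41,7],[43,16],[45,0]]
[[11,10],[12,0],[15,10],[29,14],[30,16],[36,0],[38,7],[40,16],[41,7],[43,16],[45,0]]
[[11,10],[12,0],[15,10],[29,14],[30,16],[36,0],[38,7],[40,16],[41,7],[43,16],[45,10],[49,0]]
[[11,10],[12,0],[15,10],[29,14],[30,16],[36,0],[38,7],[40,16],[41,7],[43,16],[45,10],[49,0]]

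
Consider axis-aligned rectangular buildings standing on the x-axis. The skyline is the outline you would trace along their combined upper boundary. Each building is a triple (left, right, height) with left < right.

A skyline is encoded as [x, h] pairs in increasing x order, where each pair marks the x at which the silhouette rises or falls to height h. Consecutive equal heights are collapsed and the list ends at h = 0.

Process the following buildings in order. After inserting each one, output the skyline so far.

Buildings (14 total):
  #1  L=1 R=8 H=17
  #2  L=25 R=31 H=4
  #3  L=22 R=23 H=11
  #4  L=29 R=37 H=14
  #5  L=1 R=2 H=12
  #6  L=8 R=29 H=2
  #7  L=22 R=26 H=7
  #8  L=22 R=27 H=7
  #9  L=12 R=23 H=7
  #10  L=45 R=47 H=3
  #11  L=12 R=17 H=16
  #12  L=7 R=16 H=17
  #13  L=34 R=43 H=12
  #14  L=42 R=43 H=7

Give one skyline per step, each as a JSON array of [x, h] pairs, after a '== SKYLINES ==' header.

== SKYLINES ==
[[1,17],[8,0]]
[[1,17],[8,0],[25,4],[31,0]]
[[1,17],[8,0],[22,11],[23,0],[25,4],[31,0]]
[[1,17],[8,0],[22,11],[23,0],[25,4],[29,14],[37,0]]
[[1,17],[8,0],[22,11],[23,0],[25,4],[29,14],[37,0]]
[[1,17],[8,2],[22,11],[23,2],[25,4],[29,14],[37,0]]
[[1,17],[8,2],[22,11],[23,7],[26,4],[29,14],[37,0]]
[[1,17],[8,2],[22,11],[23,7],[27,4],[29,14],[37,0]]
[[1,17],[8,2],[12,7],[22,11],[23,7],[27,4],[29,14],[37,0]]
[[1,17],[8,2],[12,7],[22,11],[23,7],[27,4],[29,14],[37,0],[45,3],[47,0]]
[[1,17],[8,2],[12,16],[17,7],[22,11],[23,7],[27,4],[29,14],[37,0],[45,3],[47,0]]
[[1,17],[16,16],[17,7],[22,11],[23,7],[27,4],[29,14],[37,0],[45,3],[47,0]]
[[1,17],[16,16],[17,7],[22,11],[23,7],[27,4],[29,14],[37,12],[43,0],[45,3],[47,0]]
[[1,17],[16,16],[17,7],[22,11],[23,7],[27,4],[29,14],[37,12],[43,0],[45,3],[47,0]]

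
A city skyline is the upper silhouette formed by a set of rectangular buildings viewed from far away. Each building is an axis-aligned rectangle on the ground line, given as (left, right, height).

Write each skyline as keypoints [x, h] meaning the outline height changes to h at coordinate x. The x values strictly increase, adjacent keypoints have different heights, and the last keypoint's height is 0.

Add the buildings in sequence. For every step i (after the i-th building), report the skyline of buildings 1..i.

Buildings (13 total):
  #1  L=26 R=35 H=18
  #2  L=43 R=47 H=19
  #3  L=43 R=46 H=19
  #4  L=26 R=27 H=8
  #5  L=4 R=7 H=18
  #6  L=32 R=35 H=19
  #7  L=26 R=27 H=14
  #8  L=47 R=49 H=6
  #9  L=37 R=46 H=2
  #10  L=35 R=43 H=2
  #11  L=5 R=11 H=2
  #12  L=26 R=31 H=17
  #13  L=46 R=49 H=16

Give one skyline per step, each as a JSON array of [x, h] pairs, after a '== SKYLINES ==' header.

== SKYLINES ==
[[26,18],[35,0]]
[[26,18],[35,0],[43,19],[47,0]]
[[26,18],[35,0],[43,19],[47,0]]
[[26,18],[35,0],[43,19],[47,0]]
[[4,18],[7,0],[26,18],[35,0],[43,19],[47,0]]
[[4,18],[7,0],[26,18],[32,19],[35,0],[43,19],[47,0]]
[[4,18],[7,0],[26,18],[32,19],[35,0],[43,19],[47,0]]
[[4,18],[7,0],[26,18],[32,19],[35,0],[43,19],[47,6],[49,0]]
[[4,18],[7,0],[26,18],[32,19],[35,0],[37,2],[43,19],[47,6],[49,0]]
[[4,18],[7,0],[26,18],[32,19],[35,2],[43,19],[47,6],[49,0]]
[[4,18],[7,2],[11,0],[26,18],[32,19],[35,2],[43,19],[47,6],[49,0]]
[[4,18],[7,2],[11,0],[26,18],[32,19],[35,2],[43,19],[47,6],[49,0]]
[[4,18],[7,2],[11,0],[26,18],[32,19],[35,2],[43,19],[47,16],[49,0]]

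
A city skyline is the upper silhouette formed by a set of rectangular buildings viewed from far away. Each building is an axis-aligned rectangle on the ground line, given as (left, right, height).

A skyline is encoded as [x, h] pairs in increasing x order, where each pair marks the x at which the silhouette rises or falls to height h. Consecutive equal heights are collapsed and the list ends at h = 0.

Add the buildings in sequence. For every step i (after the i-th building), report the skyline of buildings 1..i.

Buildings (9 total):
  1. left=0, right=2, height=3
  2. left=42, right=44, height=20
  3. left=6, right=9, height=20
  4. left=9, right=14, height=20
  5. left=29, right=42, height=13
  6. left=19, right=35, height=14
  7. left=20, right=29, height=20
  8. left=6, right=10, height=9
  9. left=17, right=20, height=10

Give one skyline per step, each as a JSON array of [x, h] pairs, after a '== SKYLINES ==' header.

== SKYLINES ==
[[0,3],[2,0]]
[[0,3],[2,0],[42,20],[44,0]]
[[0,3],[2,0],[6,20],[9,0],[42,20],[44,0]]
[[0,3],[2,0],[6,20],[14,0],[42,20],[44,0]]
[[0,3],[2,0],[6,20],[14,0],[29,13],[42,20],[44,0]]
[[0,3],[2,0],[6,20],[14,0],[19,14],[35,13],[42,20],[44,0]]
[[0,3],[2,0],[6,20],[14,0],[19,14],[20,20],[29,14],[35,13],[42,20],[44,0]]
[[0,3],[2,0],[6,20],[14,0],[19,14],[20,20],[29,14],[35,13],[42,20],[44,0]]
[[0,3],[2,0],[6,20],[14,0],[17,10],[19,14],[20,20],[29,14],[35,13],[42,20],[44,0]]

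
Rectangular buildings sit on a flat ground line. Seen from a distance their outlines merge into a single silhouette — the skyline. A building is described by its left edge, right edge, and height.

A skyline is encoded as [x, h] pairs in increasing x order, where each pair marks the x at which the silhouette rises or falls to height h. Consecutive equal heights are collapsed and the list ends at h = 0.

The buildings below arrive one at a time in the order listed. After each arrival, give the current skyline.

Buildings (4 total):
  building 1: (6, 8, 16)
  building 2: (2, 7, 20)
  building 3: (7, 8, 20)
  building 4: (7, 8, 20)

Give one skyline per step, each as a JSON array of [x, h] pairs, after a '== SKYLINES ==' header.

== SKYLINES ==
[[6,16],[8,0]]
[[2,20],[7,16],[8,0]]
[[2,20],[8,0]]
[[2,20],[8,0]]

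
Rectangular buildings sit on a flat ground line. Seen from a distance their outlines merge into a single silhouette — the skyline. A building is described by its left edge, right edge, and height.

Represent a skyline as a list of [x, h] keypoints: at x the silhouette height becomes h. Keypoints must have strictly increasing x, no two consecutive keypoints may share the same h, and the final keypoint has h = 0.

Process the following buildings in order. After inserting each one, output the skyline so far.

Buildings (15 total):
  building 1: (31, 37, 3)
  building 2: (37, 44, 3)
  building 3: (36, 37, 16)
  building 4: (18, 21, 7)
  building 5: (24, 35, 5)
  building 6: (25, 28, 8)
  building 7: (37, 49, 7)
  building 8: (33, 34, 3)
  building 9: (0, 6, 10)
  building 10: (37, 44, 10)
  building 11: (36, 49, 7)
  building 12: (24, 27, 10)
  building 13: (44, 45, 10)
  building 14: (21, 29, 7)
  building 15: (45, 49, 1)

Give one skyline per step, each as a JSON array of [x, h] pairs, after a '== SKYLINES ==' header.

== SKYLINES ==
[[31,3],[37,0]]
[[31,3],[44,0]]
[[31,3],[36,16],[37,3],[44,0]]
[[18,7],[21,0],[31,3],[36,16],[37,3],[44,0]]
[[18,7],[21,0],[24,5],[35,3],[36,16],[37,3],[44,0]]
[[18,7],[21,0],[24,5],[25,8],[28,5],[35,3],[36,16],[37,3],[44,0]]
[[18,7],[21,0],[24,5],[25,8],[28,5],[35,3],[36,16],[37,7],[49,0]]
[[18,7],[21,0],[24,5],[25,8],[28,5],[35,3],[36,16],[37,7],[49,0]]
[[0,10],[6,0],[18,7],[21,0],[24,5],[25,8],[28,5],[35,3],[36,16],[37,7],[49,0]]
[[0,10],[6,0],[18,7],[21,0],[24,5],[25,8],[28,5],[35,3],[36,16],[37,10],[44,7],[49,0]]
[[0,10],[6,0],[18,7],[21,0],[24,5],[25,8],[28,5],[35,3],[36,16],[37,10],[44,7],[49,0]]
[[0,10],[6,0],[18,7],[21,0],[24,10],[27,8],[28,5],[35,3],[36,16],[37,10],[44,7],[49,0]]
[[0,10],[6,0],[18,7],[21,0],[24,10],[27,8],[28,5],[35,3],[36,16],[37,10],[45,7],[49,0]]
[[0,10],[6,0],[18,7],[24,10],[27,8],[28,7],[29,5],[35,3],[36,16],[37,10],[45,7],[49,0]]
[[0,10],[6,0],[18,7],[24,10],[27,8],[28,7],[29,5],[35,3],[36,16],[37,10],[45,7],[49,0]]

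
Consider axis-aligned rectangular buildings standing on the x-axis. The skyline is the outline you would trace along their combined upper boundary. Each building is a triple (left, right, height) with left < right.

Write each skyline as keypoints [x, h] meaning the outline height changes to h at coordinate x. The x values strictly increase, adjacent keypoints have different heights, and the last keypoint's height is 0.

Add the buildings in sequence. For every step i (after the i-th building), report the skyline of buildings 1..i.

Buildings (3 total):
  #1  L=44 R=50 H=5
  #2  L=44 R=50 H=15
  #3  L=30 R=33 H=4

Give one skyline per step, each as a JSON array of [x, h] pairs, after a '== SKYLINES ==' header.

== SKYLINES ==
[[44,5],[50,0]]
[[44,15],[50,0]]
[[30,4],[33,0],[44,15],[50,0]]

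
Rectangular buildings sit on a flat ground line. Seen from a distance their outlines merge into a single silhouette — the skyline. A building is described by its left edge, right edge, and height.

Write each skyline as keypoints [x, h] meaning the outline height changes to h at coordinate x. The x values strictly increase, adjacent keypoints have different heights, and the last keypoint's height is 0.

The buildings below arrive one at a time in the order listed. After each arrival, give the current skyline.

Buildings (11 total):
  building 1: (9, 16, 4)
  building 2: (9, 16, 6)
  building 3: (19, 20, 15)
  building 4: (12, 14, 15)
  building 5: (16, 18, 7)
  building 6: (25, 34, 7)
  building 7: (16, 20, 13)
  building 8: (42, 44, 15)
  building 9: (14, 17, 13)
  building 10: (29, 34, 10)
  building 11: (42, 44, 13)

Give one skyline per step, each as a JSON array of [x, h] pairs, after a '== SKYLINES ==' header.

== SKYLINES ==
[[9,4],[16,0]]
[[9,6],[16,0]]
[[9,6],[16,0],[19,15],[20,0]]
[[9,6],[12,15],[14,6],[16,0],[19,15],[20,0]]
[[9,6],[12,15],[14,6],[16,7],[18,0],[19,15],[20,0]]
[[9,6],[12,15],[14,6],[16,7],[18,0],[19,15],[20,0],[25,7],[34,0]]
[[9,6],[12,15],[14,6],[16,13],[19,15],[20,0],[25,7],[34,0]]
[[9,6],[12,15],[14,6],[16,13],[19,15],[20,0],[25,7],[34,0],[42,15],[44,0]]
[[9,6],[12,15],[14,13],[19,15],[20,0],[25,7],[34,0],[42,15],[44,0]]
[[9,6],[12,15],[14,13],[19,15],[20,0],[25,7],[29,10],[34,0],[42,15],[44,0]]
[[9,6],[12,15],[14,13],[19,15],[20,0],[25,7],[29,10],[34,0],[42,15],[44,0]]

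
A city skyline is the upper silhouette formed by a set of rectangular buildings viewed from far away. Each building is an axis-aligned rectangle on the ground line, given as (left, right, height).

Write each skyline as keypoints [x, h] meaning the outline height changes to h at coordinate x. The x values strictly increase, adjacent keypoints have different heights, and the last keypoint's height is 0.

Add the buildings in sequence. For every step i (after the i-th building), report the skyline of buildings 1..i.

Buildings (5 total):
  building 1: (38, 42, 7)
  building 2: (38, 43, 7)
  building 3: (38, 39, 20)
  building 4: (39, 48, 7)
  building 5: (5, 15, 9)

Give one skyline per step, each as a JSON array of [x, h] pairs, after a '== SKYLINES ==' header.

== SKYLINES ==
[[38,7],[42,0]]
[[38,7],[43,0]]
[[38,20],[39,7],[43,0]]
[[38,20],[39,7],[48,0]]
[[5,9],[15,0],[38,20],[39,7],[48,0]]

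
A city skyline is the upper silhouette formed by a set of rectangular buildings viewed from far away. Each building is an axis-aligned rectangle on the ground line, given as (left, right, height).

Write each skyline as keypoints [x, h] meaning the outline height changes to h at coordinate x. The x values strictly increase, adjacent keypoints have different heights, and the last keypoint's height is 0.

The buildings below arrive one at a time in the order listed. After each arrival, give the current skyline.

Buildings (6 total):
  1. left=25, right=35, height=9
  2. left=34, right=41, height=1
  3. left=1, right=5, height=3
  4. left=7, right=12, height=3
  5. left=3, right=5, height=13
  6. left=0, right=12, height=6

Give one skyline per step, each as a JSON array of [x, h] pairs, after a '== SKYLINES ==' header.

== SKYLINES ==
[[25,9],[35,0]]
[[25,9],[35,1],[41,0]]
[[1,3],[5,0],[25,9],[35,1],[41,0]]
[[1,3],[5,0],[7,3],[12,0],[25,9],[35,1],[41,0]]
[[1,3],[3,13],[5,0],[7,3],[12,0],[25,9],[35,1],[41,0]]
[[0,6],[3,13],[5,6],[12,0],[25,9],[35,1],[41,0]]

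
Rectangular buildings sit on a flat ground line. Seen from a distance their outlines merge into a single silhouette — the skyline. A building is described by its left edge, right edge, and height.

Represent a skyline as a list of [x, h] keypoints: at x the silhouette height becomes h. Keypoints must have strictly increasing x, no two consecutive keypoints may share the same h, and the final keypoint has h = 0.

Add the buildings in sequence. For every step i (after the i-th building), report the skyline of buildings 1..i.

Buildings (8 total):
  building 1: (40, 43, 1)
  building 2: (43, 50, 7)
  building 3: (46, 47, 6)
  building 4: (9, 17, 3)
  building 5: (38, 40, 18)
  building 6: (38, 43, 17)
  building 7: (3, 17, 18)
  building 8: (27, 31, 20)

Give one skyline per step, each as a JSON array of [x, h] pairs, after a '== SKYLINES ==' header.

== SKYLINES ==
[[40,1],[43,0]]
[[40,1],[43,7],[50,0]]
[[40,1],[43,7],[50,0]]
[[9,3],[17,0],[40,1],[43,7],[50,0]]
[[9,3],[17,0],[38,18],[40,1],[43,7],[50,0]]
[[9,3],[17,0],[38,18],[40,17],[43,7],[50,0]]
[[3,18],[17,0],[38,18],[40,17],[43,7],[50,0]]
[[3,18],[17,0],[27,20],[31,0],[38,18],[40,17],[43,7],[50,0]]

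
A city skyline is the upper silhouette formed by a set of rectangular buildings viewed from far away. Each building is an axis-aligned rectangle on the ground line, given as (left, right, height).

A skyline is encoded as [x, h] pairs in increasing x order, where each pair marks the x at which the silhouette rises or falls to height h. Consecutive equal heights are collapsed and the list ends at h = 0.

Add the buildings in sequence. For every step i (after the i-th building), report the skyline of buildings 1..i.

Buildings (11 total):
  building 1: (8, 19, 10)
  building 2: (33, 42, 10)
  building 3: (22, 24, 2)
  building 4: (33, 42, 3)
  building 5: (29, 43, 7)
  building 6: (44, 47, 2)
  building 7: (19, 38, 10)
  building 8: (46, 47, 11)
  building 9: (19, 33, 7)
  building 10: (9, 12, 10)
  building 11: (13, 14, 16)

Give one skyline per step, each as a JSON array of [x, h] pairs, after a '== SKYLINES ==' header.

== SKYLINES ==
[[8,10],[19,0]]
[[8,10],[19,0],[33,10],[42,0]]
[[8,10],[19,0],[22,2],[24,0],[33,10],[42,0]]
[[8,10],[19,0],[22,2],[24,0],[33,10],[42,0]]
[[8,10],[19,0],[22,2],[24,0],[29,7],[33,10],[42,7],[43,0]]
[[8,10],[19,0],[22,2],[24,0],[29,7],[33,10],[42,7],[43,0],[44,2],[47,0]]
[[8,10],[42,7],[43,0],[44,2],[47,0]]
[[8,10],[42,7],[43,0],[44,2],[46,11],[47,0]]
[[8,10],[42,7],[43,0],[44,2],[46,11],[47,0]]
[[8,10],[42,7],[43,0],[44,2],[46,11],[47,0]]
[[8,10],[13,16],[14,10],[42,7],[43,0],[44,2],[46,11],[47,0]]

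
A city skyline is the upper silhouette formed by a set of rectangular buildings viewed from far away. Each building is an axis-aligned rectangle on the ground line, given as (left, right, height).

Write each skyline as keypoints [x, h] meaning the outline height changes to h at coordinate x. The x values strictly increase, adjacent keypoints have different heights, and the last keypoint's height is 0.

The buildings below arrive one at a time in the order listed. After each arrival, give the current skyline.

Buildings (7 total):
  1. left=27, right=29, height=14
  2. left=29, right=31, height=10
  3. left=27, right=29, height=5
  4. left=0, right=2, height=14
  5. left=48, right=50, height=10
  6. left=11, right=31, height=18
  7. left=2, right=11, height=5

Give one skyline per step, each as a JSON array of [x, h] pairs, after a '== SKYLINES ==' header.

== SKYLINES ==
[[27,14],[29,0]]
[[27,14],[29,10],[31,0]]
[[27,14],[29,10],[31,0]]
[[0,14],[2,0],[27,14],[29,10],[31,0]]
[[0,14],[2,0],[27,14],[29,10],[31,0],[48,10],[50,0]]
[[0,14],[2,0],[11,18],[31,0],[48,10],[50,0]]
[[0,14],[2,5],[11,18],[31,0],[48,10],[50,0]]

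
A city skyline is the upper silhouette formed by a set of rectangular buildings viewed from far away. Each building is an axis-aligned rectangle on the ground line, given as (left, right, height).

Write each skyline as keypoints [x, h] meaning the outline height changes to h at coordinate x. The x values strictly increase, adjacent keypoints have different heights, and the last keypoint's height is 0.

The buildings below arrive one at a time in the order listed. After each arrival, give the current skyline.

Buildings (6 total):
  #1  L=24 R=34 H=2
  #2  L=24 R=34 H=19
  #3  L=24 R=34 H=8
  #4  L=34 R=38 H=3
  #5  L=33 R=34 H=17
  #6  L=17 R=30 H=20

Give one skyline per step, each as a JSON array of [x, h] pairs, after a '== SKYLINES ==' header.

== SKYLINES ==
[[24,2],[34,0]]
[[24,19],[34,0]]
[[24,19],[34,0]]
[[24,19],[34,3],[38,0]]
[[24,19],[34,3],[38,0]]
[[17,20],[30,19],[34,3],[38,0]]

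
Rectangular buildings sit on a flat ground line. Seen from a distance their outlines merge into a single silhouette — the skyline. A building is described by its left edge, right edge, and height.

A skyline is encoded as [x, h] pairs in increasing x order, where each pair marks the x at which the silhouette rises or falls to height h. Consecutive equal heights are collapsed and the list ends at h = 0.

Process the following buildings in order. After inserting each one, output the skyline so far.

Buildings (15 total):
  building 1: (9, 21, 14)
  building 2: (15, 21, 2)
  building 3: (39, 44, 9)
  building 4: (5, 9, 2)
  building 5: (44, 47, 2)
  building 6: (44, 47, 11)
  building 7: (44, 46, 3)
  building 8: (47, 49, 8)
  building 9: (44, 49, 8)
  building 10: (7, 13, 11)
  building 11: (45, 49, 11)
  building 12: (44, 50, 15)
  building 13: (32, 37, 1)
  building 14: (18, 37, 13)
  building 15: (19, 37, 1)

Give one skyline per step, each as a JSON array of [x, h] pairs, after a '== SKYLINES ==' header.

== SKYLINES ==
[[9,14],[21,0]]
[[9,14],[21,0]]
[[9,14],[21,0],[39,9],[44,0]]
[[5,2],[9,14],[21,0],[39,9],[44,0]]
[[5,2],[9,14],[21,0],[39,9],[44,2],[47,0]]
[[5,2],[9,14],[21,0],[39,9],[44,11],[47,0]]
[[5,2],[9,14],[21,0],[39,9],[44,11],[47,0]]
[[5,2],[9,14],[21,0],[39,9],[44,11],[47,8],[49,0]]
[[5,2],[9,14],[21,0],[39,9],[44,11],[47,8],[49,0]]
[[5,2],[7,11],[9,14],[21,0],[39,9],[44,11],[47,8],[49,0]]
[[5,2],[7,11],[9,14],[21,0],[39,9],[44,11],[49,0]]
[[5,2],[7,11],[9,14],[21,0],[39,9],[44,15],[50,0]]
[[5,2],[7,11],[9,14],[21,0],[32,1],[37,0],[39,9],[44,15],[50,0]]
[[5,2],[7,11],[9,14],[21,13],[37,0],[39,9],[44,15],[50,0]]
[[5,2],[7,11],[9,14],[21,13],[37,0],[39,9],[44,15],[50,0]]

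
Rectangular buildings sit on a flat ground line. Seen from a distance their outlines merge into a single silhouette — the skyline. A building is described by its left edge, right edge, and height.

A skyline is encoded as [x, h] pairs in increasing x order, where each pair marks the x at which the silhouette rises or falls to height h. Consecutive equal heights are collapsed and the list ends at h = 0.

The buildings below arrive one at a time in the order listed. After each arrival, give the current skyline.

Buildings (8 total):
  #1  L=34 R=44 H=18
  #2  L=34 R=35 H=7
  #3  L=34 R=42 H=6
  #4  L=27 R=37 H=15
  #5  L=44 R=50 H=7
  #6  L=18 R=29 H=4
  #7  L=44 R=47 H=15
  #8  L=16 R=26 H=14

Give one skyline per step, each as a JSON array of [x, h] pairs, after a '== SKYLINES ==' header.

== SKYLINES ==
[[34,18],[44,0]]
[[34,18],[44,0]]
[[34,18],[44,0]]
[[27,15],[34,18],[44,0]]
[[27,15],[34,18],[44,7],[50,0]]
[[18,4],[27,15],[34,18],[44,7],[50,0]]
[[18,4],[27,15],[34,18],[44,15],[47,7],[50,0]]
[[16,14],[26,4],[27,15],[34,18],[44,15],[47,7],[50,0]]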